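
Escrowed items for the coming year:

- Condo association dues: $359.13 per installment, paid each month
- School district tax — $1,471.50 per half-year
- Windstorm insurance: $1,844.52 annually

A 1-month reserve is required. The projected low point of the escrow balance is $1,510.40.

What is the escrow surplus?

$752.31

Condo association dues: $359.13 × 12 = $4,309.56
School district tax: $1,471.50 × 2 = $2,943.00
Windstorm insurance: $1,844.52
Annual escrow total = $9,097.08
Per month = $9,097.08 / 12 = $758.09
Required reserve = 1 × $758.09 = $758.09
Surplus = $1,510.40 − $758.09 = $752.31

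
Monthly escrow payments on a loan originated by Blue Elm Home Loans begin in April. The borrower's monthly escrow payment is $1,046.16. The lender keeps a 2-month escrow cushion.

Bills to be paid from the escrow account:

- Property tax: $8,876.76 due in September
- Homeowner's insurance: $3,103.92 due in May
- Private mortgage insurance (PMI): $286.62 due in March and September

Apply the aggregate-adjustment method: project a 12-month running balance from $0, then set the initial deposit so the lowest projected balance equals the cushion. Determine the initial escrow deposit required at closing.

$8,082.66

Cushion = 2 × $1,046.16 = $2,092.32
Trial balance (start $0, +$1,046.16 each month, − disbursements):
  Apr: +$1,046.16 → $1,046.16
  May: +$1,046.16 − $3,103.92 → -$1,011.60
  Jun: +$1,046.16 → $34.56
  Jul: +$1,046.16 → $1,080.72
  Aug: +$1,046.16 → $2,126.88
  Sep: +$1,046.16 − $9,163.38 → -$5,990.34
  Oct: +$1,046.16 → -$4,944.18
  Nov: +$1,046.16 → -$3,898.02
  Dec: +$1,046.16 → -$2,851.86
  Jan: +$1,046.16 → -$1,805.70
  Feb: +$1,046.16 → -$759.54
  Mar: +$1,046.16 − $286.62 → $0.00
Lowest trial balance = -$5,990.34 (Sep)
Initial deposit = cushion − low point = $2,092.32 − (-$5,990.34) = $8,082.66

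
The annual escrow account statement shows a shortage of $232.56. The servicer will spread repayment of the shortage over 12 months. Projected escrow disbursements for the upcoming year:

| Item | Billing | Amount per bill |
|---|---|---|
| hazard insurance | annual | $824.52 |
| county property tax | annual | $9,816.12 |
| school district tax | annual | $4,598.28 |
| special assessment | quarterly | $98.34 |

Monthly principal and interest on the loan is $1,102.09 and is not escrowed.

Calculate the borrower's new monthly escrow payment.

$1,322.07

Hazard insurance: $824.52
County property tax: $9,816.12
School district tax: $4,598.28
Special assessment: $98.34 × 4 = $393.36
Total annual escrow = $824.52 + $9,816.12 + $4,598.28 + $393.36 = $15,632.28
Monthly escrow = $15,632.28 ÷ 12 = $1,302.69
Monthly shortage recovery: $232.56 ÷ 12 = $19.38
New monthly escrow = $1,302.69 + $19.38 = $1,322.07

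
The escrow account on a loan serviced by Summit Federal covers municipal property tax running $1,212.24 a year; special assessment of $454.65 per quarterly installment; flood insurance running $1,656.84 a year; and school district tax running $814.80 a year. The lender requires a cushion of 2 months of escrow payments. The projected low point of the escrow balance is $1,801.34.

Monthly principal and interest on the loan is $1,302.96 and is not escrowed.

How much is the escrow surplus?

$884.26

Municipal property tax: $1,212.24
Special assessment: $454.65 × 4 = $1,818.60
Flood insurance: $1,656.84
School district tax: $814.80
Total per year = $1,212.24 + $1,818.60 + $1,656.84 + $814.80 = $5,502.48
Monthly escrow = $5,502.48 ÷ 12 = $458.54
Required cushion = 2 × $458.54 = $917.08
Surplus = $1,801.34 − $917.08 = $884.26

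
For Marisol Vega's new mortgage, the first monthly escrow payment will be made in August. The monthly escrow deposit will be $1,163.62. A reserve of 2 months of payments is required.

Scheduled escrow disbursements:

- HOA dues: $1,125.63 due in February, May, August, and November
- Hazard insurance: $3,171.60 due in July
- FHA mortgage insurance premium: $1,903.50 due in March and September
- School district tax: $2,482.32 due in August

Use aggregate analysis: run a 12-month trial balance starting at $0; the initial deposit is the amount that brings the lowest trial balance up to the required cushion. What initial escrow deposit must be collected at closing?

$5,511.45

Cushion = 2 × $1,163.62 = $2,327.24
Trial balance (start $0, +$1,163.62 each month, − disbursements):
  Aug: +$1,163.62 − $3,607.95 → -$2,444.33
  Sep: +$1,163.62 − $1,903.50 → -$3,184.21
  Oct: +$1,163.62 → -$2,020.59
  Nov: +$1,163.62 − $1,125.63 → -$1,982.60
  Dec: +$1,163.62 → -$818.98
  Jan: +$1,163.62 → $344.64
  Feb: +$1,163.62 − $1,125.63 → $382.63
  Mar: +$1,163.62 − $1,903.50 → -$357.25
  Apr: +$1,163.62 → $806.37
  May: +$1,163.62 − $1,125.63 → $844.36
  Jun: +$1,163.62 → $2,007.98
  Jul: +$1,163.62 − $3,171.60 → $0.00
Lowest trial balance = -$3,184.21 (Sep)
Initial deposit = cushion − low point = $2,327.24 − (-$3,184.21) = $5,511.45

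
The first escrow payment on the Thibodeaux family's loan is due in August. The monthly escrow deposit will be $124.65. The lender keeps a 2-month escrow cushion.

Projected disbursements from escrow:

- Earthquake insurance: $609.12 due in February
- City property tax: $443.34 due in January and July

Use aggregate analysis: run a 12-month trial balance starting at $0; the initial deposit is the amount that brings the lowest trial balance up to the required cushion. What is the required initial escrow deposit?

$429.21

Cushion = 2 × $124.65 = $249.30
Trial balance (start $0, +$124.65 each month, − disbursements):
  Aug: +$124.65 → $124.65
  Sep: +$124.65 → $249.30
  Oct: +$124.65 → $373.95
  Nov: +$124.65 → $498.60
  Dec: +$124.65 → $623.25
  Jan: +$124.65 − $443.34 → $304.56
  Feb: +$124.65 − $609.12 → -$179.91
  Mar: +$124.65 → -$55.26
  Apr: +$124.65 → $69.39
  May: +$124.65 → $194.04
  Jun: +$124.65 → $318.69
  Jul: +$124.65 − $443.34 → $0.00
Lowest trial balance = -$179.91 (Feb)
Initial deposit = cushion − low point = $249.30 − (-$179.91) = $429.21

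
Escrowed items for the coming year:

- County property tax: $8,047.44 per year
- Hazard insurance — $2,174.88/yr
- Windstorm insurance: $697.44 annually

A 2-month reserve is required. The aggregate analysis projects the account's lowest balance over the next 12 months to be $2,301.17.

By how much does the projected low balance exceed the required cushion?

County property tax = $8,047.44/yr
Hazard insurance = $2,174.88/yr
Windstorm insurance = $697.44/yr
Total annual escrow = $8,047.44 + $2,174.88 + $697.44 = $10,919.76
Per month = $10,919.76 / 12 = $909.98
Required cushion = 2 × $909.98 = $1,819.96
Excess over cushion: $2,301.17 − $1,819.96 = $481.21

$481.21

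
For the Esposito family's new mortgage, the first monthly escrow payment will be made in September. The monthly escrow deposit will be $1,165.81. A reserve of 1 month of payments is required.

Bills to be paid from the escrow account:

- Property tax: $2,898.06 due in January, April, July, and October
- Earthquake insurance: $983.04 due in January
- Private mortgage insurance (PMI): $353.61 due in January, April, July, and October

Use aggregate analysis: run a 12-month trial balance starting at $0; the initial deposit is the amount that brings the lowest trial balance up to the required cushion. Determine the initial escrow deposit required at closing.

$2,823.14

Cushion = 1 × $1,165.81 = $1,165.81
Trial balance (start $0, +$1,165.81 each month, − disbursements):
  Sep: +$1,165.81 → $1,165.81
  Oct: +$1,165.81 − $3,251.67 → -$920.05
  Nov: +$1,165.81 → $245.76
  Dec: +$1,165.81 → $1,411.57
  Jan: +$1,165.81 − $4,234.71 → -$1,657.33
  Feb: +$1,165.81 → -$491.52
  Mar: +$1,165.81 → $674.29
  Apr: +$1,165.81 − $3,251.67 → -$1,411.57
  May: +$1,165.81 → -$245.76
  Jun: +$1,165.81 → $920.05
  Jul: +$1,165.81 − $3,251.67 → -$1,165.81
  Aug: +$1,165.81 → $0.00
Lowest trial balance = -$1,657.33 (Jan)
Initial deposit = cushion − low point = $1,165.81 − (-$1,657.33) = $2,823.14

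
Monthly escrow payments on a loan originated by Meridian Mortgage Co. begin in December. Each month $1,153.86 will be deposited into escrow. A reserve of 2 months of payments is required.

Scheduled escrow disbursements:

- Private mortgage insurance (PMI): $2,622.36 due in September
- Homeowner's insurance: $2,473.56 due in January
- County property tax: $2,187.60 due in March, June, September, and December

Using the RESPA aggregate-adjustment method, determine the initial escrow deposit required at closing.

$4,661.16

Cushion = 2 × $1,153.86 = $2,307.72
Trial balance (start $0, +$1,153.86 each month, − disbursements):
  Dec: +$1,153.86 − $2,187.60 → -$1,033.74
  Jan: +$1,153.86 − $2,473.56 → -$2,353.44
  Feb: +$1,153.86 → -$1,199.58
  Mar: +$1,153.86 − $2,187.60 → -$2,233.32
  Apr: +$1,153.86 → -$1,079.46
  May: +$1,153.86 → $74.40
  Jun: +$1,153.86 − $2,187.60 → -$959.34
  Jul: +$1,153.86 → $194.52
  Aug: +$1,153.86 → $1,348.38
  Sep: +$1,153.86 − $4,809.96 → -$2,307.72
  Oct: +$1,153.86 → -$1,153.86
  Nov: +$1,153.86 → $0.00
Lowest trial balance = -$2,353.44 (Jan)
Initial deposit = cushion − low point = $2,307.72 − (-$2,353.44) = $4,661.16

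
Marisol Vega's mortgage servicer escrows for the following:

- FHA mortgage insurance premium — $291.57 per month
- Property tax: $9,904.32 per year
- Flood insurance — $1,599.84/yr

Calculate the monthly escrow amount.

$1,250.25

FHA mortgage insurance premium — $291.57 × 12 = $3,498.84 per year
Property tax — $9,904.32 per year
Flood insurance — $1,599.84 per year
Annual escrow total = $15,003.00
Base monthly escrow = $15,003.00 / 12 = $1,250.25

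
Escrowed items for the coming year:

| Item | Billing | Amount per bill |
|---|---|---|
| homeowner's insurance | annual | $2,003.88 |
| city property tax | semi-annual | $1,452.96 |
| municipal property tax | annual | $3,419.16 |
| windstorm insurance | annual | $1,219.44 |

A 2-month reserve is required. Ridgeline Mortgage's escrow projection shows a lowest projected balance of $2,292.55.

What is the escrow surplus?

Homeowner's insurance = $2,003.88 per year
City property tax = $1,452.96 × 2 = $2,905.92 per year
Municipal property tax = $3,419.16 per year
Windstorm insurance = $1,219.44 per year
Yearly total = $9,548.40
Base monthly escrow = $9,548.40 ÷ 12 = $795.70
Required cushion = 2 × $795.70 = $1,591.40
Excess over cushion: $2,292.55 − $1,591.40 = $701.15

$701.15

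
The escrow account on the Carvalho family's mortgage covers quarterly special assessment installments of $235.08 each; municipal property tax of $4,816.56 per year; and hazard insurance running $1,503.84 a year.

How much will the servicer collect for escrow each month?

$605.06

Special assessment = $235.08 × 4 = $940.32
Municipal property tax = $4,816.56
Hazard insurance = $1,503.84
Combined annual = $7,260.72
Per month = $7,260.72 ÷ 12 = $605.06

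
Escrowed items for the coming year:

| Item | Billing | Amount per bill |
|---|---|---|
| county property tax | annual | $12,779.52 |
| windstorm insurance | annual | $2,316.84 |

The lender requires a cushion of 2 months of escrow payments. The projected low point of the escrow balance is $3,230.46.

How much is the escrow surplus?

$714.40

County property tax — $12,779.52 per year
Windstorm insurance — $2,316.84 per year
Annual escrow total = $12,779.52 + $2,316.84 = $15,096.36
Monthly = $15,096.36 / 12 = $1,258.03
Required cushion = 2 × $1,258.03 = $2,516.06
Surplus = $3,230.46 − $2,516.06 = $714.40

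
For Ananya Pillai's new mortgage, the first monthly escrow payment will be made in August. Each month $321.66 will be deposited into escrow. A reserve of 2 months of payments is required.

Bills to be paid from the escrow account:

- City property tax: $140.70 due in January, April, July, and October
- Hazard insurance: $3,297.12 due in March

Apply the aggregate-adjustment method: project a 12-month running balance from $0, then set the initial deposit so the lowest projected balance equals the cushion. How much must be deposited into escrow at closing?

$1,648.56

Cushion = 2 × $321.66 = $643.32
Trial balance (start $0, +$321.66 each month, − disbursements):
  Aug: +$321.66 → $321.66
  Sep: +$321.66 → $643.32
  Oct: +$321.66 − $140.70 → $824.28
  Nov: +$321.66 → $1,145.94
  Dec: +$321.66 → $1,467.60
  Jan: +$321.66 − $140.70 → $1,648.56
  Feb: +$321.66 → $1,970.22
  Mar: +$321.66 − $3,297.12 → -$1,005.24
  Apr: +$321.66 − $140.70 → -$824.28
  May: +$321.66 → -$502.62
  Jun: +$321.66 → -$180.96
  Jul: +$321.66 − $140.70 → $0.00
Lowest trial balance = -$1,005.24 (Mar)
Initial deposit = cushion − low point = $643.32 − (-$1,005.24) = $1,648.56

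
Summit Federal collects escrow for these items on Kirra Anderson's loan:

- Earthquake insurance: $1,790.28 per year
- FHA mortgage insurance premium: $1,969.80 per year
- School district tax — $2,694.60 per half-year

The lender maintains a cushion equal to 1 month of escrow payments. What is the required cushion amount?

Earthquake insurance — $1,790.28
FHA mortgage insurance premium — $1,969.80
School district tax — $2,694.60 × 2 = $5,389.20
Yearly total = $1,790.28 + $1,969.80 + $5,389.20 = $9,149.28
Monthly escrow = $9,149.28 ÷ 12 = $762.44
Cushion = 1 × $762.44 = $762.44

$762.44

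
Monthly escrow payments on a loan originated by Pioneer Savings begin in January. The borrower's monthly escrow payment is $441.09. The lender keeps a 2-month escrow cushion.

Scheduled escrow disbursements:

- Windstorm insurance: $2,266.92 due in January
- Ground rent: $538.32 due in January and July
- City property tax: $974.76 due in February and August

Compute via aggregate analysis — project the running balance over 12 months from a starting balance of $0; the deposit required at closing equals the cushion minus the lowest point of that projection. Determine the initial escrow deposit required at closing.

Cushion = 2 × $441.09 = $882.18
Trial balance (start $0, +$441.09 each month, − disbursements):
  Jan: +$441.09 − $2,805.24 → -$2,364.15
  Feb: +$441.09 − $974.76 → -$2,897.82
  Mar: +$441.09 → -$2,456.73
  Apr: +$441.09 → -$2,015.64
  May: +$441.09 → -$1,574.55
  Jun: +$441.09 → -$1,133.46
  Jul: +$441.09 − $538.32 → -$1,230.69
  Aug: +$441.09 − $974.76 → -$1,764.36
  Sep: +$441.09 → -$1,323.27
  Oct: +$441.09 → -$882.18
  Nov: +$441.09 → -$441.09
  Dec: +$441.09 → $0.00
Lowest trial balance = -$2,897.82 (Feb)
Initial deposit = cushion − low point = $882.18 − (-$2,897.82) = $3,780.00

$3,780.00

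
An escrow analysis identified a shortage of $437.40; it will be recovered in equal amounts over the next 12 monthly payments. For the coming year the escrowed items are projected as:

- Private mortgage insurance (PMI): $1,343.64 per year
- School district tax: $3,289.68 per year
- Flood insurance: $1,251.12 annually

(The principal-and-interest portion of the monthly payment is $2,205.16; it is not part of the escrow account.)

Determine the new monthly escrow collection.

Private mortgage insurance (PMI): $1,343.64 annually
School district tax: $3,289.68 annually
Flood insurance: $1,251.12 annually
Total annual escrow = $5,884.44
Base monthly escrow = $5,884.44 / 12 = $490.37
Shortage spread = $437.40 / 12 = $36.45/mo
Adjusted monthly = $490.37 + $36.45 = $526.82

$526.82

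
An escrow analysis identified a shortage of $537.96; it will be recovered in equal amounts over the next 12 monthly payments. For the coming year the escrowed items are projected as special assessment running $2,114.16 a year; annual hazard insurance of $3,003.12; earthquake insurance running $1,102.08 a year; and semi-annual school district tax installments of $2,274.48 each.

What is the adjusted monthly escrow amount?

Special assessment — $2,114.16 per year
Hazard insurance — $3,003.12 per year
Earthquake insurance — $1,102.08 per year
School district tax — $2,274.48 × 2 = $4,548.96 per year
Total annual escrow = $2,114.16 + $3,003.12 + $1,102.08 + $4,548.96 = $10,768.32
Base monthly escrow = $10,768.32 ÷ 12 = $897.36
Shortage per month = $537.96 ÷ 12 = $44.83
New monthly escrow = $897.36 + $44.83 = $942.19

$942.19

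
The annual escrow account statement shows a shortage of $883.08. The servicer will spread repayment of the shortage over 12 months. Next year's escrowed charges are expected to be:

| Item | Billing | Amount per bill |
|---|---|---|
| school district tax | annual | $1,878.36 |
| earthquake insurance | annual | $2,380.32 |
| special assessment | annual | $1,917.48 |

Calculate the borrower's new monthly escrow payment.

School district tax = $1,878.36 per year
Earthquake insurance = $2,380.32 per year
Special assessment = $1,917.48 per year
Combined annual = $6,176.16
Monthly escrow = $6,176.16 / 12 = $514.68
Shortage per month = $883.08 / 12 = $73.59
Adjusted monthly = $514.68 + $73.59 = $588.27

$588.27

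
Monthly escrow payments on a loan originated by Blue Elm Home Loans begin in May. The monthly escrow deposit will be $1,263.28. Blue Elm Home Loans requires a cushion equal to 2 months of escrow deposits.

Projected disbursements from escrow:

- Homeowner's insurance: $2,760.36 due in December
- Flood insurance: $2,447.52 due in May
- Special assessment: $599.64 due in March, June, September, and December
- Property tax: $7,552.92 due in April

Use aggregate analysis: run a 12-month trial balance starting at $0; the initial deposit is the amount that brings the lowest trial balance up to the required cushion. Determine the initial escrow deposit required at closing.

Cushion = 2 × $1,263.28 = $2,526.56
Trial balance (start $0, +$1,263.28 each month, − disbursements):
  May: +$1,263.28 − $2,447.52 → -$1,184.24
  Jun: +$1,263.28 − $599.64 → -$520.60
  Jul: +$1,263.28 → $742.68
  Aug: +$1,263.28 → $2,005.96
  Sep: +$1,263.28 − $599.64 → $2,669.60
  Oct: +$1,263.28 → $3,932.88
  Nov: +$1,263.28 → $5,196.16
  Dec: +$1,263.28 − $3,360.00 → $3,099.44
  Jan: +$1,263.28 → $4,362.72
  Feb: +$1,263.28 → $5,626.00
  Mar: +$1,263.28 − $599.64 → $6,289.64
  Apr: +$1,263.28 − $7,552.92 → $0.00
Lowest trial balance = -$1,184.24 (May)
Initial deposit = cushion − low point = $2,526.56 − (-$1,184.24) = $3,710.80

$3,710.80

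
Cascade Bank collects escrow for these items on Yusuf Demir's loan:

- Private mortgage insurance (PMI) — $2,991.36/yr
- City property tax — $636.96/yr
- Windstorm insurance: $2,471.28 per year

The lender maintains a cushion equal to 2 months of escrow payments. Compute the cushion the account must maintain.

$1,016.60

Private mortgage insurance (PMI) = $2,991.36/yr
City property tax = $636.96/yr
Windstorm insurance = $2,471.28/yr
Total annual escrow = $2,991.36 + $636.96 + $2,471.28 = $6,099.60
Monthly escrow = $6,099.60 ÷ 12 = $508.30
Cushion = 2 × $508.30 = $1,016.60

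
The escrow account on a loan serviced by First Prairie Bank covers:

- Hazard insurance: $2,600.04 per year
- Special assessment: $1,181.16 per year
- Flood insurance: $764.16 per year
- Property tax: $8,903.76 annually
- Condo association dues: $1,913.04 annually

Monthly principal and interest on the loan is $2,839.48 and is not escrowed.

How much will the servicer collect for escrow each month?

Hazard insurance = $2,600.04/yr
Special assessment = $1,181.16/yr
Flood insurance = $764.16/yr
Property tax = $8,903.76/yr
Condo association dues = $1,913.04/yr
Combined annual = $2,600.04 + $1,181.16 + $764.16 + $8,903.76 + $1,913.04 = $15,362.16
Per month = $15,362.16 / 12 = $1,280.18

$1,280.18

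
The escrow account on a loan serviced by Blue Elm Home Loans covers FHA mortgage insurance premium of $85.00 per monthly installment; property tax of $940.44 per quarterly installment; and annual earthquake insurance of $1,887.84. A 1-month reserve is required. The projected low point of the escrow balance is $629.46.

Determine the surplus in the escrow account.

FHA mortgage insurance premium: $85.00 × 12 = $1,020.00
Property tax: $940.44 × 4 = $3,761.76
Earthquake insurance: $1,887.84
Annual escrow total = $6,669.60
Monthly escrow = $6,669.60 ÷ 12 = $555.80
Required reserve = 1 × $555.80 = $555.80
Surplus = $629.46 − $555.80 = $73.66

$73.66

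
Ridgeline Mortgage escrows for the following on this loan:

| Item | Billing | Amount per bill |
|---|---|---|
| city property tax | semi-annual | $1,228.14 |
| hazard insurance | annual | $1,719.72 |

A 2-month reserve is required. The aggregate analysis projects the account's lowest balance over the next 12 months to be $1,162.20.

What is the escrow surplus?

City property tax — $1,228.14 × 2 = $2,456.28/yr
Hazard insurance — $1,719.72/yr
Total annual escrow = $4,176.00
Monthly escrow = $4,176.00 / 12 = $348.00
Cushion = 2 × $348.00 = $696.00
Surplus = $1,162.20 − $696.00 = $466.20

$466.20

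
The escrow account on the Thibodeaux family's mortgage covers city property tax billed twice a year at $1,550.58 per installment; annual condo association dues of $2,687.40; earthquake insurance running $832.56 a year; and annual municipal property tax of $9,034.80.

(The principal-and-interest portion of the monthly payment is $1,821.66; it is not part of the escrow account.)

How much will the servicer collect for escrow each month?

$1,304.66

City property tax — $1,550.58 × 2 = $3,101.16 per year
Condo association dues — $2,687.40 per year
Earthquake insurance — $832.56 per year
Municipal property tax — $9,034.80 per year
Total annual escrow = $3,101.16 + $2,687.40 + $832.56 + $9,034.80 = $15,655.92
Monthly escrow = $15,655.92 ÷ 12 = $1,304.66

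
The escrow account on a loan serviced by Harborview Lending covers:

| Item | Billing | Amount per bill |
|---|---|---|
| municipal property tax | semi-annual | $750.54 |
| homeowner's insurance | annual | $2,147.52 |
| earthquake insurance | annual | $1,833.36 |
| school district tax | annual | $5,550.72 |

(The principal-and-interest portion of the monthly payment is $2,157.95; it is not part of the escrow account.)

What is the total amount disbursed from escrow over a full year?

$11,032.68

Municipal property tax: $750.54 × 2 = $1,501.08 annually
Homeowner's insurance: $2,147.52 annually
Earthquake insurance: $1,833.36 annually
School district tax: $5,550.72 annually
Total annual escrow = $11,032.68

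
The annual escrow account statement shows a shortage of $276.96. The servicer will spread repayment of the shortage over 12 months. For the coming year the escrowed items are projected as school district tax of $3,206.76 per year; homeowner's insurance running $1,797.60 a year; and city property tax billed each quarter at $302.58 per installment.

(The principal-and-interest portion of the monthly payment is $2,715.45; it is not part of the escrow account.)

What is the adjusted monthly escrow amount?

$540.97

School district tax: $3,206.76
Homeowner's insurance: $1,797.60
City property tax: $302.58 × 4 = $1,210.32
Combined annual = $6,214.68
Monthly escrow = $6,214.68 / 12 = $517.89
Monthly shortage recovery: $276.96 ÷ 12 = $23.08
New monthly escrow = $517.89 + $23.08 = $540.97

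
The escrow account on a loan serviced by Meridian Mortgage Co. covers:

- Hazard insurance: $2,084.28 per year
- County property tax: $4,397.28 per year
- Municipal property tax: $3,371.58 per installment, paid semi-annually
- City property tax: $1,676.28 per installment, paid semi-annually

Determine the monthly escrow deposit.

$1,381.44

Hazard insurance = $2,084.28 per year
County property tax = $4,397.28 per year
Municipal property tax = $3,371.58 × 2 = $6,743.16 per year
City property tax = $1,676.28 × 2 = $3,352.56 per year
Total per year = $16,577.28
Monthly escrow = $16,577.28 / 12 = $1,381.44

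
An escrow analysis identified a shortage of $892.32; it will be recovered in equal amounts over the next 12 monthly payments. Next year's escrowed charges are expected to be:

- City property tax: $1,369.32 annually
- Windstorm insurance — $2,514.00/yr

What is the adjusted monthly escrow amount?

City property tax: $1,369.32 per year
Windstorm insurance: $2,514.00 per year
Combined annual = $3,883.32
Monthly escrow = $3,883.32 ÷ 12 = $323.61
Shortage spread = $892.32 ÷ 12 = $74.36/mo
New monthly escrow = $323.61 + $74.36 = $397.97

$397.97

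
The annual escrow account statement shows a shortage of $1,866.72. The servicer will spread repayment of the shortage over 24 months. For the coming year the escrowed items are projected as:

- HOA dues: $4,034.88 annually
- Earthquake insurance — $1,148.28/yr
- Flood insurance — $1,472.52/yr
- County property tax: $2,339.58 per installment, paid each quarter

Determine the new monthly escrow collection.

HOA dues = $4,034.88 per year
Earthquake insurance = $1,148.28 per year
Flood insurance = $1,472.52 per year
County property tax = $2,339.58 × 4 = $9,358.32 per year
Total annual escrow = $4,034.88 + $1,148.28 + $1,472.52 + $9,358.32 = $16,014.00
Per month = $16,014.00 ÷ 12 = $1,334.50
Shortage spread = $1,866.72 ÷ 24 = $77.78/mo
New monthly escrow = $1,334.50 + $77.78 = $1,412.28

$1,412.28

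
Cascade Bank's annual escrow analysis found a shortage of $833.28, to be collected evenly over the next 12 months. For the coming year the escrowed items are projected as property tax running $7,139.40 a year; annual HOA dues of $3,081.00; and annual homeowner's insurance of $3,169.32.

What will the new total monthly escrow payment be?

$1,185.25

Property tax: $7,139.40
HOA dues: $3,081.00
Homeowner's insurance: $3,169.32
Yearly total = $7,139.40 + $3,081.00 + $3,169.32 = $13,389.72
Monthly escrow = $13,389.72 / 12 = $1,115.81
Shortage spread = $833.28 / 12 = $69.44/mo
New monthly escrow = $1,115.81 + $69.44 = $1,185.25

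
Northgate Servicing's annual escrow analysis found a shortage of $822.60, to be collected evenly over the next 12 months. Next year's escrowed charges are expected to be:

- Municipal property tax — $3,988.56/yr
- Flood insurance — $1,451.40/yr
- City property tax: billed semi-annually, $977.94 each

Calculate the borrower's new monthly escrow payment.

Municipal property tax — $3,988.56 per year
Flood insurance — $1,451.40 per year
City property tax — $977.94 × 2 = $1,955.88 per year
Yearly total = $7,395.84
Monthly escrow = $7,395.84 ÷ 12 = $616.32
Monthly shortage recovery: $822.60 ÷ 12 = $68.55
New monthly escrow = $616.32 + $68.55 = $684.87

$684.87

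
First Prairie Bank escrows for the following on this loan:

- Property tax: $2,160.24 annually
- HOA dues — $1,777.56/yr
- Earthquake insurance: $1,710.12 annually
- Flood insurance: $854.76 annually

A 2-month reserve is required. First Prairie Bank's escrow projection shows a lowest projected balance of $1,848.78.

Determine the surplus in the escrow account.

Property tax: $2,160.24 per year
HOA dues: $1,777.56 per year
Earthquake insurance: $1,710.12 per year
Flood insurance: $854.76 per year
Total annual escrow = $6,502.68
Monthly = $6,502.68 / 12 = $541.89
Cushion = 2 × $541.89 = $1,083.78
Excess over cushion: $1,848.78 − $1,083.78 = $765.00

$765.00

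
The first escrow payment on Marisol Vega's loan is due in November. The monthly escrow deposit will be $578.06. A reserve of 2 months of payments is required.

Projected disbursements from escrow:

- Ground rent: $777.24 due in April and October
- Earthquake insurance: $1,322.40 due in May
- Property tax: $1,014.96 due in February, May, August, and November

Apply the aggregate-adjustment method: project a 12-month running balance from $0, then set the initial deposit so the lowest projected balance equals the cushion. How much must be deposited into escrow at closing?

$2,254.22

Cushion = 2 × $578.06 = $1,156.12
Trial balance (start $0, +$578.06 each month, − disbursements):
  Nov: +$578.06 − $1,014.96 → -$436.90
  Dec: +$578.06 → $141.16
  Jan: +$578.06 → $719.22
  Feb: +$578.06 − $1,014.96 → $282.32
  Mar: +$578.06 → $860.38
  Apr: +$578.06 − $777.24 → $661.20
  May: +$578.06 − $2,337.36 → -$1,098.10
  Jun: +$578.06 → -$520.04
  Jul: +$578.06 → $58.02
  Aug: +$578.06 − $1,014.96 → -$378.88
  Sep: +$578.06 → $199.18
  Oct: +$578.06 − $777.24 → $0.00
Lowest trial balance = -$1,098.10 (May)
Initial deposit = cushion − low point = $1,156.12 − (-$1,098.10) = $2,254.22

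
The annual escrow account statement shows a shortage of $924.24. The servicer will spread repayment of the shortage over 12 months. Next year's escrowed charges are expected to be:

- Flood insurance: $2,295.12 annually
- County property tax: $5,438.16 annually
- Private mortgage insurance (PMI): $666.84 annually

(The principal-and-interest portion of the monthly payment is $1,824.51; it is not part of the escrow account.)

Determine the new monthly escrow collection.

$777.03

Flood insurance: $2,295.12/yr
County property tax: $5,438.16/yr
Private mortgage insurance (PMI): $666.84/yr
Annual escrow total = $8,400.12
Monthly = $8,400.12 ÷ 12 = $700.01
Shortage spread = $924.24 ÷ 12 = $77.02/mo
Adjusted monthly = $700.01 + $77.02 = $777.03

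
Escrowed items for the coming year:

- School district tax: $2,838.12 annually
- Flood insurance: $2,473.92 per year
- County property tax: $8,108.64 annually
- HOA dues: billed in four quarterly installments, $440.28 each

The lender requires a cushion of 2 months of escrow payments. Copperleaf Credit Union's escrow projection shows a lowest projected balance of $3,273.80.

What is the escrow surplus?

School district tax = $2,838.12 annually
Flood insurance = $2,473.92 annually
County property tax = $8,108.64 annually
HOA dues = $440.28 × 4 = $1,761.12 annually
Annual escrow total = $15,181.80
Monthly = $15,181.80 / 12 = $1,265.15
Required reserve = 2 × $1,265.15 = $2,530.30
Excess over cushion: $3,273.80 − $2,530.30 = $743.50

$743.50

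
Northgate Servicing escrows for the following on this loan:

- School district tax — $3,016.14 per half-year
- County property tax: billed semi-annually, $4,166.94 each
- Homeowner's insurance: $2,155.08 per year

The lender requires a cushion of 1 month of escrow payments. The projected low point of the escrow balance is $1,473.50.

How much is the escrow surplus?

School district tax: $3,016.14 × 2 = $6,032.28 annually
County property tax: $4,166.94 × 2 = $8,333.88 annually
Homeowner's insurance: $2,155.08 annually
Annual escrow total = $16,521.24
Per month = $16,521.24 ÷ 12 = $1,376.77
Cushion = 1 × $1,376.77 = $1,376.77
Surplus = $1,473.50 − $1,376.77 = $96.73

$96.73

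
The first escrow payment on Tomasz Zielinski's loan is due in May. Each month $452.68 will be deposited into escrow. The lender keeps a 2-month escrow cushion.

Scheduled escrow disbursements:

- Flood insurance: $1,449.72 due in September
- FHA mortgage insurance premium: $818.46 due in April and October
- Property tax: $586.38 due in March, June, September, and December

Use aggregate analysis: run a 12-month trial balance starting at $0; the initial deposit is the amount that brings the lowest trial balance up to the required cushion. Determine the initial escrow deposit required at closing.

Cushion = 2 × $452.68 = $905.36
Trial balance (start $0, +$452.68 each month, − disbursements):
  May: +$452.68 → $452.68
  Jun: +$452.68 − $586.38 → $318.98
  Jul: +$452.68 → $771.66
  Aug: +$452.68 → $1,224.34
  Sep: +$452.68 − $2,036.10 → -$359.08
  Oct: +$452.68 − $818.46 → -$724.86
  Nov: +$452.68 → -$272.18
  Dec: +$452.68 − $586.38 → -$405.88
  Jan: +$452.68 → $46.80
  Feb: +$452.68 → $499.48
  Mar: +$452.68 − $586.38 → $365.78
  Apr: +$452.68 − $818.46 → $0.00
Lowest trial balance = -$724.86 (Oct)
Initial deposit = cushion − low point = $905.36 − (-$724.86) = $1,630.22

$1,630.22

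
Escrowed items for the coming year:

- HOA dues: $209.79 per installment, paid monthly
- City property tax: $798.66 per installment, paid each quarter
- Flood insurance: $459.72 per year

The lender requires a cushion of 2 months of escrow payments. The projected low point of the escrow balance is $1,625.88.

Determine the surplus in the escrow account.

$597.24

HOA dues = $209.79 × 12 = $2,517.48 annually
City property tax = $798.66 × 4 = $3,194.64 annually
Flood insurance = $459.72 annually
Total per year = $6,171.84
Monthly escrow = $6,171.84 / 12 = $514.32
Required cushion = 2 × $514.32 = $1,028.64
Excess over cushion: $1,625.88 − $1,028.64 = $597.24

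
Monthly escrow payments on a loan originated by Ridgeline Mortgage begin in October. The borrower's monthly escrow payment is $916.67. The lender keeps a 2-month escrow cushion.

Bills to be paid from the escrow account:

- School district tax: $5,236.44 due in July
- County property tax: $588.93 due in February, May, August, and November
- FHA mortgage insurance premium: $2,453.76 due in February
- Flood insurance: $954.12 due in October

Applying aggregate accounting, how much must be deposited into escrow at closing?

$3,077.75

Cushion = 2 × $916.67 = $1,833.34
Trial balance (start $0, +$916.67 each month, − disbursements):
  Oct: +$916.67 − $954.12 → -$37.45
  Nov: +$916.67 − $588.93 → $290.29
  Dec: +$916.67 → $1,206.96
  Jan: +$916.67 → $2,123.63
  Feb: +$916.67 − $3,042.69 → -$2.39
  Mar: +$916.67 → $914.28
  Apr: +$916.67 → $1,830.95
  May: +$916.67 − $588.93 → $2,158.69
  Jun: +$916.67 → $3,075.36
  Jul: +$916.67 − $5,236.44 → -$1,244.41
  Aug: +$916.67 − $588.93 → -$916.67
  Sep: +$916.67 → $0.00
Lowest trial balance = -$1,244.41 (Jul)
Initial deposit = cushion − low point = $1,833.34 − (-$1,244.41) = $3,077.75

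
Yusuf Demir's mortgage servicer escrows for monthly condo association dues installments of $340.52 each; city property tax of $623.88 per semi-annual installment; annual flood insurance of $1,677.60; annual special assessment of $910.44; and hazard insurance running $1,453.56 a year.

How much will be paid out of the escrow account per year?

Condo association dues: $340.52 × 12 = $4,086.24 annually
City property tax: $623.88 × 2 = $1,247.76 annually
Flood insurance: $1,677.60 annually
Special assessment: $910.44 annually
Hazard insurance: $1,453.56 annually
Total annual escrow = $4,086.24 + $1,247.76 + $1,677.60 + $910.44 + $1,453.56 = $9,375.60

$9,375.60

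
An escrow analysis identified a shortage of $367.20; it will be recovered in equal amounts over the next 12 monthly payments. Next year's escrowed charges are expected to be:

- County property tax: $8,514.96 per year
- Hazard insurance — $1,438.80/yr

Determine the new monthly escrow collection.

County property tax = $8,514.96/yr
Hazard insurance = $1,438.80/yr
Total annual escrow = $8,514.96 + $1,438.80 = $9,953.76
Monthly = $9,953.76 ÷ 12 = $829.48
Shortage spread = $367.20 / 12 = $30.60/mo
New monthly escrow = $829.48 + $30.60 = $860.08

$860.08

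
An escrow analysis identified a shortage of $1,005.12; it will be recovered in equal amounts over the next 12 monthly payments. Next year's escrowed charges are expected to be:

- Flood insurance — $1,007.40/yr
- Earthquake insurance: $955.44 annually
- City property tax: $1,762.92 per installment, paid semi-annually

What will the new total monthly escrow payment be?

Flood insurance: $1,007.40 annually
Earthquake insurance: $955.44 annually
City property tax: $1,762.92 × 2 = $3,525.84 annually
Total annual escrow = $5,488.68
Monthly = $5,488.68 ÷ 12 = $457.39
Shortage spread = $1,005.12 / 12 = $83.76/mo
Adjusted monthly = $457.39 + $83.76 = $541.15

$541.15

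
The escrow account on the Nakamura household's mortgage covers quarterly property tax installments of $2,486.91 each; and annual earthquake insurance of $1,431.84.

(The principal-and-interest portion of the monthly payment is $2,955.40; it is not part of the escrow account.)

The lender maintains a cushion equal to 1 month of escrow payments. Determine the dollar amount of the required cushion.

$948.29

Property tax — $2,486.91 × 4 = $9,947.64/yr
Earthquake insurance — $1,431.84/yr
Total per year = $9,947.64 + $1,431.84 = $11,379.48
Base monthly escrow = $11,379.48 ÷ 12 = $948.29
Cushion = 1 × $948.29 = $948.29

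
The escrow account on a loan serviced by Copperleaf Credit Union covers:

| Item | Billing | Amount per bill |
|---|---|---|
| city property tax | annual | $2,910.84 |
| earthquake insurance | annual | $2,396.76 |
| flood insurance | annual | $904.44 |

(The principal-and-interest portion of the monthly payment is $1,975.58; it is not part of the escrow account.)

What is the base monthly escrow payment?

City property tax: $2,910.84 per year
Earthquake insurance: $2,396.76 per year
Flood insurance: $904.44 per year
Annual escrow total = $2,910.84 + $2,396.76 + $904.44 = $6,212.04
Base monthly escrow = $6,212.04 ÷ 12 = $517.67

$517.67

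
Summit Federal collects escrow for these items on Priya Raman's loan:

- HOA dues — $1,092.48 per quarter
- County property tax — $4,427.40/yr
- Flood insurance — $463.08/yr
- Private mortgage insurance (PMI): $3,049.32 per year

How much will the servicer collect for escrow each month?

HOA dues — $1,092.48 × 4 = $4,369.92 per year
County property tax — $4,427.40 per year
Flood insurance — $463.08 per year
Private mortgage insurance (PMI) — $3,049.32 per year
Total annual escrow = $4,369.92 + $4,427.40 + $463.08 + $3,049.32 = $12,309.72
Per month = $12,309.72 / 12 = $1,025.81

$1,025.81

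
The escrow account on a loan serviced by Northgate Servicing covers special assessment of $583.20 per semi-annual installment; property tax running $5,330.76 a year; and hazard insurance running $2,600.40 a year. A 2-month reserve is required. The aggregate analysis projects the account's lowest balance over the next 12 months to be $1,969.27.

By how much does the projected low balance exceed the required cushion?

$453.01

Special assessment = $583.20 × 2 = $1,166.40 per year
Property tax = $5,330.76 per year
Hazard insurance = $2,600.40 per year
Annual escrow total = $1,166.40 + $5,330.76 + $2,600.40 = $9,097.56
Per month = $9,097.56 / 12 = $758.13
Required cushion = 2 × $758.13 = $1,516.26
Surplus = $1,969.27 − $1,516.26 = $453.01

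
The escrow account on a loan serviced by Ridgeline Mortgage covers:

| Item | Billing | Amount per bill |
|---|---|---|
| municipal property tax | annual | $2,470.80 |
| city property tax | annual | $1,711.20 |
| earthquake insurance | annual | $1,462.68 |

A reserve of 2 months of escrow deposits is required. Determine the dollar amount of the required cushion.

Municipal property tax: $2,470.80 per year
City property tax: $1,711.20 per year
Earthquake insurance: $1,462.68 per year
Annual escrow total = $5,644.68
Monthly = $5,644.68 ÷ 12 = $470.39
Cushion = 2 × $470.39 = $940.78

$940.78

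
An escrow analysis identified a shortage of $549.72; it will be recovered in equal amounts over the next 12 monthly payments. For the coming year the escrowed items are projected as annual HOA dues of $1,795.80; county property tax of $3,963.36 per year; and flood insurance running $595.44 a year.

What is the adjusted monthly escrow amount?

HOA dues — $1,795.80/yr
County property tax — $3,963.36/yr
Flood insurance — $595.44/yr
Total annual escrow = $1,795.80 + $3,963.36 + $595.44 = $6,354.60
Base monthly escrow = $6,354.60 / 12 = $529.55
Shortage per month = $549.72 ÷ 12 = $45.81
New monthly escrow = $529.55 + $45.81 = $575.36

$575.36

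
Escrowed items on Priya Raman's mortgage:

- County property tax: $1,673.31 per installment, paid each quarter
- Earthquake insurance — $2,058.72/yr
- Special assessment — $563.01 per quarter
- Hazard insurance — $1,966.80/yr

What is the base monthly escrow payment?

County property tax — $1,673.31 × 4 = $6,693.24 annually
Earthquake insurance — $2,058.72 annually
Special assessment — $563.01 × 4 = $2,252.04 annually
Hazard insurance — $1,966.80 annually
Yearly total = $12,970.80
Monthly = $12,970.80 ÷ 12 = $1,080.90

$1,080.90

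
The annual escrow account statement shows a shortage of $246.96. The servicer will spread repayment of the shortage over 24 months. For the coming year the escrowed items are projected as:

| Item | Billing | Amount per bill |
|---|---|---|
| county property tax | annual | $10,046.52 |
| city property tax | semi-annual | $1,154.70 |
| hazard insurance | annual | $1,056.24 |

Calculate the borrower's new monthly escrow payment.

$1,127.97

County property tax — $10,046.52 per year
City property tax — $1,154.70 × 2 = $2,309.40 per year
Hazard insurance — $1,056.24 per year
Combined annual = $10,046.52 + $2,309.40 + $1,056.24 = $13,412.16
Monthly escrow = $13,412.16 / 12 = $1,117.68
Monthly shortage recovery: $246.96 / 24 = $10.29
New monthly escrow = $1,117.68 + $10.29 = $1,127.97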